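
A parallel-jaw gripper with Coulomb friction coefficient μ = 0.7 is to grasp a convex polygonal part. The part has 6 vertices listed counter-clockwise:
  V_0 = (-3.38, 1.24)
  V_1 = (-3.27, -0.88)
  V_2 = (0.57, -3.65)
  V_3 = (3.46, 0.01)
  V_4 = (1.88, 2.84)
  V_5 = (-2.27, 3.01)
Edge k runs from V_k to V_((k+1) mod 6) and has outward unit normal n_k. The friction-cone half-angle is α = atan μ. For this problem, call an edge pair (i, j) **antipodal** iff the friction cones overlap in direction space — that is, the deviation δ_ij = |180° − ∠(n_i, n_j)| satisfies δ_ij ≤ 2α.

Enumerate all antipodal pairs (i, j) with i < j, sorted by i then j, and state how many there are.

count = 7; pairs: (0,2), (0,3), (1,3), (1,4), (2,4), (2,5), (3,5)

α = atan 0.7 = 34.99°;  2α = 69.98°
n_0 = (-0.9987, -0.0518)
n_1 = (-0.5850, -0.8110)
n_2 = (+0.7848, -0.6197)
n_3 = (+0.8731, +0.4875)
n_4 = (+0.0409, +0.9992)
n_5 = (-0.8472, +0.5313)
  (0,1): δ = 128.78°  ·
  (0,2): δ = 41.27°  ✓
  (0,3): δ = 26.20°  ✓
  (0,4): δ = 84.68°  ·
  (0,5): δ = 144.94°  ·
  (1,2): δ = 92.49°  ·
  (1,3): δ = 25.02°  ✓
  (1,4): δ = 33.46°  ✓
  (1,5): δ = 93.71°  ·
  (2,3): δ = 112.53°  ·
  (2,4): δ = 54.05°  ✓
  (2,5): δ = 6.20°  ✓
  (3,4): δ = 121.52°  ·
  (3,5): δ = 61.27°  ✓
  (4,5): δ = 119.75°  ·
antipodal pairs: 7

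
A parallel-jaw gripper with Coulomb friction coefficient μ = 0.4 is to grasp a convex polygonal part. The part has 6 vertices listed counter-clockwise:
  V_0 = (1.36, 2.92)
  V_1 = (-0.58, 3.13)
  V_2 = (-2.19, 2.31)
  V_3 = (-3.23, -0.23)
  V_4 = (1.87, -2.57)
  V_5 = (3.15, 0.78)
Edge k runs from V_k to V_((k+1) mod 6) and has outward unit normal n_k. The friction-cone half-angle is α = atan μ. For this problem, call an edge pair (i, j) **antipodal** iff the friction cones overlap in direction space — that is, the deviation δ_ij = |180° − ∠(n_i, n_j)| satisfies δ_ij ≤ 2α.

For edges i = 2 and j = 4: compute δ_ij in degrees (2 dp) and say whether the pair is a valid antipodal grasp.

δ = 1.36°, valid

α = atan 0.4 = 21.80°;  2α = 43.60°
edge 2: e_2 = (-1.04, -2.54);  n_2 = (-0.9254, +0.3789)
edge 4: e_4 = (+1.28, +3.35);  n_4 = (+0.9341, -0.3569)
∠(n_2, n_4) = 178.64°
δ = |180° − 178.64°| = 1.36°
1.36° ≤ 2α = 43.60°  →  valid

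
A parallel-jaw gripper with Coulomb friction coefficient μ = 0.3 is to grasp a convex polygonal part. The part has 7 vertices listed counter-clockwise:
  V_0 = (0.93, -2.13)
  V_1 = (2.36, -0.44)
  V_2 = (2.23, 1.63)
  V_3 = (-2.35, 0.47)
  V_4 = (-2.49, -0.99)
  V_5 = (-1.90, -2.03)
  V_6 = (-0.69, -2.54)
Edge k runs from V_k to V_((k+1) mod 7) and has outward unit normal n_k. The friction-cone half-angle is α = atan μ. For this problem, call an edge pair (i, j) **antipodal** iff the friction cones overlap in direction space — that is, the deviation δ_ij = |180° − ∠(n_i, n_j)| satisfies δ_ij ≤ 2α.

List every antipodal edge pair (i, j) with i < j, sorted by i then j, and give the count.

count = 3; pairs: (1,3), (1,4), (2,6)

α = atan 0.3 = 16.70°;  2α = 33.40°
n_0 = (+0.7634, -0.6459)
n_1 = (+0.9980, +0.0627)
n_2 = (-0.2455, +0.9694)
n_3 = (-0.9954, +0.0955)
n_4 = (-0.8698, -0.4934)
n_5 = (-0.3884, -0.9215)
n_6 = (+0.2454, -0.9694)
  (0,1): δ = 136.17°  ·
  (0,2): δ = 35.55°  ·
  (0,3): δ = 34.76°  ·
  (0,4): δ = 69.80°  ·
  (0,5): δ = 107.38°  ·
  (0,6): δ = 144.44°  ·
  (1,2): δ = 79.38°  ·
  (1,3): δ = 9.07°  ✓
  (1,4): δ = 25.97°  ✓
  (1,5): δ = 63.55°  ·
  (1,6): δ = 100.61°  ·
  (2,3): δ = 109.69°  ·
  (2,4): δ = 74.65°  ·
  (2,5): δ = 37.07°  ·
  (2,6): δ = 0.01°  ✓
  (3,4): δ = 144.96°  ·
  (3,5): δ = 107.38°  ·
  (3,6): δ = 70.32°  ·
  (4,5): δ = 142.42°  ·
  (4,6): δ = 105.36°  ·
  (5,6): δ = 142.94°  ·
antipodal pairs: 3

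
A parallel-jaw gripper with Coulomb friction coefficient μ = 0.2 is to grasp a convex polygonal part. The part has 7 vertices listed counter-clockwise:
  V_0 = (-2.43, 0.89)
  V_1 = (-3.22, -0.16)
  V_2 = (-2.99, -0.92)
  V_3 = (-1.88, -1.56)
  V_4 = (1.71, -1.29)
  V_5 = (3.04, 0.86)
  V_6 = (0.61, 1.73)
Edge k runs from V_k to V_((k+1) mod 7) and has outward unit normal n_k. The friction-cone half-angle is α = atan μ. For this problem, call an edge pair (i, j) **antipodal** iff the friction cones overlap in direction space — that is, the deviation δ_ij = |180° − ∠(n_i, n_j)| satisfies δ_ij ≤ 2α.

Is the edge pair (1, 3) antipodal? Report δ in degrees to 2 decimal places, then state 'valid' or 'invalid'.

α = atan 0.2 = 11.31°;  2α = 22.62°
edge 1: e_1 = (+0.23, -0.76);  n_1 = (-0.9571, -0.2897)
edge 3: e_3 = (+3.59, +0.27);  n_3 = (+0.0750, -0.9972)
∠(n_1, n_3) = 77.46°
δ = |180° − 77.46°| = 102.54°
102.54° > 2α = 22.62°  →  invalid

δ = 102.54°, invalid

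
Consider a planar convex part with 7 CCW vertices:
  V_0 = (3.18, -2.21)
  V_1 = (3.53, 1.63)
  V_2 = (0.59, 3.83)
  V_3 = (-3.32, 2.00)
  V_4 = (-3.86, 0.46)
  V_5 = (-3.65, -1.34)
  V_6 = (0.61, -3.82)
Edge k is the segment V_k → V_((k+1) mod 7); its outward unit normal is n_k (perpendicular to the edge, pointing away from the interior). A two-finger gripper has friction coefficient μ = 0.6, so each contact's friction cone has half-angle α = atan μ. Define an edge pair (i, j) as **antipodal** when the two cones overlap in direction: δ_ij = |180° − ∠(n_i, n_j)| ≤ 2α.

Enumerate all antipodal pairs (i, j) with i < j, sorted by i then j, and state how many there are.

α = atan 0.6 = 30.96°;  2α = 61.93°
n_0 = (+0.9959, -0.0908)
n_1 = (+0.5991, +0.8007)
n_2 = (-0.4239, +0.9057)
n_3 = (-0.9437, +0.3309)
n_4 = (-0.9933, -0.1159)
n_5 = (-0.5031, -0.8642)
n_6 = (+0.5309, -0.8474)
  (0,1): δ = 121.60°  ·
  (0,2): δ = 59.71°  ✓
  (0,3): δ = 14.12°  ✓
  (0,4): δ = 11.86°  ✓
  (0,5): δ = 65.00°  ·
  (0,6): δ = 127.27°  ·
  (1,2): δ = 118.11°  ·
  (1,3): δ = 72.52°  ·
  (1,4): δ = 46.54°  ✓
  (1,5): δ = 6.60°  ✓
  (1,6): δ = 68.87°  ·
  (2,3): δ = 134.40°  ·
  (2,4): δ = 108.43°  ·
  (2,5): δ = 55.29°  ✓
  (2,6): δ = 6.98°  ✓
  (3,4): δ = 154.02°  ·
  (3,5): δ = 100.88°  ·
  (3,6): δ = 38.61°  ✓
  (4,5): δ = 126.86°  ·
  (4,6): δ = 64.59°  ·
  (5,6): δ = 117.73°  ·
antipodal pairs: 8

count = 8; pairs: (0,2), (0,3), (0,4), (1,4), (1,5), (2,5), (2,6), (3,6)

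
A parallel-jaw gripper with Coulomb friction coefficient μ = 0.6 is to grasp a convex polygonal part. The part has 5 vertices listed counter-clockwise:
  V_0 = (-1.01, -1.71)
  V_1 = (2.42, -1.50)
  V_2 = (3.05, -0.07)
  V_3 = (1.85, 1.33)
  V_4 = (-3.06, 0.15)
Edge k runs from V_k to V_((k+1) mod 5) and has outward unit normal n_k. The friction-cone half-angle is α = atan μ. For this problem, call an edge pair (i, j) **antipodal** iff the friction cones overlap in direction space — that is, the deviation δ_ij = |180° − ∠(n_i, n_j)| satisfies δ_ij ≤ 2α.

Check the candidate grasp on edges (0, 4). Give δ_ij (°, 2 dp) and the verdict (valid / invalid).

α = atan 0.6 = 30.96°;  2α = 61.93°
edge 0: e_0 = (+3.43, +0.21);  n_0 = (+0.0611, -0.9981)
edge 4: e_4 = (+2.05, -1.86);  n_4 = (-0.6720, -0.7406)
∠(n_0, n_4) = 45.72°
δ = |180° − 45.72°| = 134.28°
134.28° > 2α = 61.93°  →  invalid

δ = 134.28°, invalid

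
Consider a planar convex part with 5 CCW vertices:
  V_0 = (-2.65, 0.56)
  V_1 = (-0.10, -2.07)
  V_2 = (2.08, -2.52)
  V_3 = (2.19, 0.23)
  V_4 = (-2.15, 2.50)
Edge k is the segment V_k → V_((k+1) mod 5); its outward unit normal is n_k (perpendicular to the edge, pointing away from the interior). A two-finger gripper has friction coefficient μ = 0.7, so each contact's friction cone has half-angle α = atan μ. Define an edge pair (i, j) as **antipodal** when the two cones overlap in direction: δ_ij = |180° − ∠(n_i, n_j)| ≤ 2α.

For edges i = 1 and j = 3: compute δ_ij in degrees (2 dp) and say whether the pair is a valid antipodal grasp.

α = atan 0.7 = 34.99°;  2α = 69.98°
edge 1: e_1 = (+2.18, -0.45);  n_1 = (-0.2022, -0.9794)
edge 3: e_3 = (-4.34, +2.27);  n_3 = (+0.4635, +0.8861)
∠(n_1, n_3) = 164.05°
δ = |180° − 164.05°| = 15.95°
15.95° ≤ 2α = 69.98°  →  valid

δ = 15.95°, valid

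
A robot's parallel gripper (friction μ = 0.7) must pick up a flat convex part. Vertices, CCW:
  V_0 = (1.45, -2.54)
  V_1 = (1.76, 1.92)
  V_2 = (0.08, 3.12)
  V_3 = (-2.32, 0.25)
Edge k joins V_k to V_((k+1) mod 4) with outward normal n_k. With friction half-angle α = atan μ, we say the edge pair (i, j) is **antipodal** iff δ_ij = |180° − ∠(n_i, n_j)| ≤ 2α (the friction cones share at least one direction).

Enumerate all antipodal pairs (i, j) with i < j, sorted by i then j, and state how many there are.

α = atan 0.7 = 34.99°;  2α = 69.98°
n_0 = (+0.9976, -0.0693)
n_1 = (+0.5812, +0.8137)
n_2 = (-0.7671, +0.6415)
n_3 = (-0.5949, -0.8038)
  (0,1): δ = 121.56°  ·
  (0,2): δ = 35.93°  ✓
  (0,3): δ = 57.47°  ✓
  (1,2): δ = 94.37°  ·
  (1,3): δ = 0.97°  ✓
  (2,3): δ = 86.60°  ·
antipodal pairs: 3

count = 3; pairs: (0,2), (0,3), (1,3)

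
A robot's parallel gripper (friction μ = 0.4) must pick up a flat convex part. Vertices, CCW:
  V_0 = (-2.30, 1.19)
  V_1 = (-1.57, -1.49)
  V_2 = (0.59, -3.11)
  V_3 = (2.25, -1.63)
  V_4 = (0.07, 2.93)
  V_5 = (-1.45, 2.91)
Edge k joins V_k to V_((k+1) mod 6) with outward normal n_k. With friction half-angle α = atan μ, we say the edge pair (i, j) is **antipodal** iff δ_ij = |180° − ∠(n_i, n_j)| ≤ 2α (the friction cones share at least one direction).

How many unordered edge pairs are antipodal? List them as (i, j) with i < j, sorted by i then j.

count = 5; pairs: (0,3), (1,3), (1,4), (2,4), (2,5)

α = atan 0.4 = 21.80°;  2α = 43.60°
n_0 = (-0.9648, -0.2628)
n_1 = (-0.6000, -0.8000)
n_2 = (+0.6655, -0.7464)
n_3 = (+0.9022, +0.4313)
n_4 = (-0.0132, +0.9999)
n_5 = (-0.8965, +0.4430)
  (0,1): δ = 142.11°  ·
  (0,2): δ = 63.52°  ·
  (0,3): δ = 10.31°  ✓
  (0,4): δ = 75.52°  ·
  (0,5): δ = 138.47°  ·
  (1,2): δ = 101.41°  ·
  (1,3): δ = 27.58°  ✓
  (1,4): δ = 37.62°  ✓
  (1,5): δ = 100.57°  ·
  (2,3): δ = 106.17°  ·
  (2,4): δ = 40.97°  ✓
  (2,5): δ = 21.98°  ✓
  (3,4): δ = 114.80°  ·
  (3,5): δ = 51.85°  ·
  (4,5): δ = 117.05°  ·
antipodal pairs: 5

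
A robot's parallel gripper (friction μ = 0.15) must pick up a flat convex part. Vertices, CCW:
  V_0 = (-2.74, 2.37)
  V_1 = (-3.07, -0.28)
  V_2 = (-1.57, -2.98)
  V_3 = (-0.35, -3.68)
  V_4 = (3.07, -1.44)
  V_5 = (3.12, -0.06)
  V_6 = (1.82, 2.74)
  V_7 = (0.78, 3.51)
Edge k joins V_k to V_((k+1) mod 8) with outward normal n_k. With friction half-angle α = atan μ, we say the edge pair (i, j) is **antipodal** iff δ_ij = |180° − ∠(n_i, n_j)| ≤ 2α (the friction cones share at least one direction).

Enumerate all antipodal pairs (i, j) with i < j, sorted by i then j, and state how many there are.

count = 4; pairs: (0,4), (1,5), (2,6), (3,7)

α = atan 0.15 = 8.53°;  2α = 17.06°
n_0 = (-0.9923, +0.1236)
n_1 = (-0.8742, -0.4856)
n_2 = (-0.4977, -0.8674)
n_3 = (+0.5479, -0.8365)
n_4 = (+0.9993, -0.0362)
n_5 = (+0.9070, +0.4211)
n_6 = (+0.5950, +0.8037)
n_7 = (-0.3081, +0.9514)
  (0,1): δ = 143.85°  ·
  (0,2): δ = 112.75°  ·
  (0,3): δ = 49.68°  ·
  (0,4): δ = 5.02°  ✓
  (0,5): δ = 32.00°  ·
  (0,6): δ = 60.58°  ·
  (0,7): δ = 115.04°  ·
  (1,2): δ = 148.90°  ·
  (1,3): δ = 85.83°  ·
  (1,4): δ = 31.13°  ·
  (1,5): δ = 4.15°  ✓
  (1,6): δ = 24.43°  ·
  (1,7): δ = 78.89°  ·
  (2,3): δ = 116.93°  ·
  (2,4): δ = 62.23°  ·
  (2,5): δ = 35.25°  ·
  (2,6): δ = 6.67°  ✓
  (2,7): δ = 47.79°  ·
  (3,4): δ = 125.30°  ·
  (3,5): δ = 98.32°  ·
  (3,6): δ = 69.74°  ·
  (3,7): δ = 15.28°  ✓
  (4,5): δ = 153.02°  ·
  (4,6): δ = 124.44°  ·
  (4,7): δ = 69.98°  ·
  (5,6): δ = 151.42°  ·
  (5,7): δ = 96.96°  ·
  (6,7): δ = 125.54°  ·
antipodal pairs: 4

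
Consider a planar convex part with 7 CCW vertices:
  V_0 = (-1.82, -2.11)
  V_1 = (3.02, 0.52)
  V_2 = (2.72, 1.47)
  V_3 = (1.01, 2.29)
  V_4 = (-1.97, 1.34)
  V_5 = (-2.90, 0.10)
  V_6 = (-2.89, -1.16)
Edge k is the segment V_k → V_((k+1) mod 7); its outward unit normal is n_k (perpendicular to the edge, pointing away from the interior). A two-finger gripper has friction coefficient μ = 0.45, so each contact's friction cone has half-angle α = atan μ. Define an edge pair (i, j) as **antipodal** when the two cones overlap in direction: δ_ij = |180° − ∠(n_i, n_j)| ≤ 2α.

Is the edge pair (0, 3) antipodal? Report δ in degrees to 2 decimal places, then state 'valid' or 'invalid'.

α = atan 0.45 = 24.23°;  2α = 48.46°
edge 0: e_0 = (+4.84, +2.63);  n_0 = (+0.4775, -0.8787)
edge 3: e_3 = (-2.98, -0.95);  n_3 = (-0.3037, +0.9528)
∠(n_0, n_3) = 169.16°
δ = |180° − 169.16°| = 10.84°
10.84° ≤ 2α = 48.46°  →  valid

δ = 10.84°, valid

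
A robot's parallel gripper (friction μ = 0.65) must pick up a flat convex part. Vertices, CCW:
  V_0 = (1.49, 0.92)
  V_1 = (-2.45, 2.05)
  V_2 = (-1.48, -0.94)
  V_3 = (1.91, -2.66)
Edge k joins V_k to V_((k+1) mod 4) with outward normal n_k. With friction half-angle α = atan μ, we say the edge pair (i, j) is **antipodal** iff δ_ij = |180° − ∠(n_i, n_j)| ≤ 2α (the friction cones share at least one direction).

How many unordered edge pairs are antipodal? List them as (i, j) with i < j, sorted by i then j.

count = 4; pairs: (0,1), (0,2), (1,3), (2,3)

α = atan 0.65 = 33.02°;  2α = 66.05°
n_0 = (+0.2757, +0.9612)
n_1 = (-0.9512, -0.3086)
n_2 = (-0.4525, -0.8918)
n_3 = (+0.9932, +0.1165)
  (0,1): δ = 56.02°  ✓
  (0,2): δ = 10.90°  ✓
  (0,3): δ = 112.69°  ·
  (1,2): δ = 134.88°  ·
  (1,3): δ = 11.28°  ✓
  (2,3): δ = 56.41°  ✓
antipodal pairs: 4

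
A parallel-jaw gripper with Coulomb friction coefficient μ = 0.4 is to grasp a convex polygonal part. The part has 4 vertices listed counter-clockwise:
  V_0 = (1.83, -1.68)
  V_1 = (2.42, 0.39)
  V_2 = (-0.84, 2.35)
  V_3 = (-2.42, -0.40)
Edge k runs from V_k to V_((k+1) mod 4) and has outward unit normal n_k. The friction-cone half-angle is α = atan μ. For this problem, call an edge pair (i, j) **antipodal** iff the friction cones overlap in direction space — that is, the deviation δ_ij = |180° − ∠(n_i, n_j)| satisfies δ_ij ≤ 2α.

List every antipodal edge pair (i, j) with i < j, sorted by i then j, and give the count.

α = atan 0.4 = 21.80°;  2α = 43.60°
n_0 = (+0.9617, -0.2741)
n_1 = (+0.5153, +0.8570)
n_2 = (-0.8671, +0.4982)
n_3 = (-0.2884, -0.9575)
  (0,1): δ = 105.11°  ·
  (0,2): δ = 13.97°  ✓
  (0,3): δ = 89.15°  ·
  (1,2): δ = 88.86°  ·
  (1,3): δ = 14.25°  ✓
  (2,3): δ = 76.88°  ·
antipodal pairs: 2

count = 2; pairs: (0,2), (1,3)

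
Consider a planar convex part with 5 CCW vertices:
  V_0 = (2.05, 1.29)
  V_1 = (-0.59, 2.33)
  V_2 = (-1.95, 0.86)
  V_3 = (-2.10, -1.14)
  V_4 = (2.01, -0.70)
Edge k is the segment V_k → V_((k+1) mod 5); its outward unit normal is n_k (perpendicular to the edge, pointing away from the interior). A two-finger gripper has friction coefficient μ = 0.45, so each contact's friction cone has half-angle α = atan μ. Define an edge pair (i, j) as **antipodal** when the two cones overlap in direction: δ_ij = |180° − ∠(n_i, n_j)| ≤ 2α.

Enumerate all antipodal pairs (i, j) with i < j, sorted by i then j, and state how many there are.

count = 4; pairs: (0,3), (1,3), (1,4), (2,4)

α = atan 0.45 = 24.23°;  2α = 48.46°
n_0 = (+0.3665, +0.9304)
n_1 = (-0.7340, +0.6791)
n_2 = (-0.9972, +0.0748)
n_3 = (+0.1064, -0.9943)
n_4 = (+0.9998, -0.0201)
  (0,1): δ = 111.27°  ·
  (0,2): δ = 72.79°  ·
  (0,3): δ = 27.61°  ✓
  (0,4): δ = 110.35°  ·
  (1,2): δ = 141.52°  ·
  (1,3): δ = 41.12°  ✓
  (1,4): δ = 41.62°  ✓
  (2,3): δ = 79.60°  ·
  (2,4): δ = 3.14°  ✓
  (3,4): δ = 97.26°  ·
antipodal pairs: 4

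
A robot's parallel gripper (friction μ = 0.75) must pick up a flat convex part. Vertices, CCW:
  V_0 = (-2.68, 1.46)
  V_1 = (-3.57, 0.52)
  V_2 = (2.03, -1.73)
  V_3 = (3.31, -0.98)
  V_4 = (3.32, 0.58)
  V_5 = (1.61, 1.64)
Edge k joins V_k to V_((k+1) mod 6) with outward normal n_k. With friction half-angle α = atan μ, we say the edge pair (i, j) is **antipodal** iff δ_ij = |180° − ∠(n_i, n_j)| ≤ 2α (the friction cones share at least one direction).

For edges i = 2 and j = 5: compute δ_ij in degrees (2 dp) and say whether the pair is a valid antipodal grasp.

δ = 27.97°, valid

α = atan 0.75 = 36.87°;  2α = 73.74°
edge 2: e_2 = (+1.28, +0.75);  n_2 = (+0.5055, -0.8628)
edge 5: e_5 = (-4.29, -0.18);  n_5 = (-0.0419, +0.9991)
∠(n_2, n_5) = 152.03°
δ = |180° − 152.03°| = 27.97°
27.97° ≤ 2α = 73.74°  →  valid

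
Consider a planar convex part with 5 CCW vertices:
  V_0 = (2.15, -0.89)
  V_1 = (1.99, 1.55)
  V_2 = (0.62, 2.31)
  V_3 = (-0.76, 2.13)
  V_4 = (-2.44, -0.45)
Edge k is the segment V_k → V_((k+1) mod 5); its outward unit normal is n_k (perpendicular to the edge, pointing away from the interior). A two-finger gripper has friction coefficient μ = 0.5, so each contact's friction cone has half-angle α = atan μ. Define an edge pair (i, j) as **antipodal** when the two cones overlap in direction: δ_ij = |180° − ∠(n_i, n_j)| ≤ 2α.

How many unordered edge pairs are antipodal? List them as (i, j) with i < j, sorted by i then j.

α = atan 0.5 = 26.57°;  2α = 53.13°
n_0 = (+0.9979, +0.0654)
n_1 = (+0.4851, +0.8745)
n_2 = (-0.1293, +0.9916)
n_3 = (-0.8380, +0.5457)
n_4 = (-0.0954, -0.9954)
  (0,1): δ = 122.77°  ·
  (0,2): δ = 86.32°  ·
  (0,3): δ = 36.82°  ✓
  (0,4): δ = 80.77°  ·
  (1,2): δ = 143.55°  ·
  (1,3): δ = 94.05°  ·
  (1,4): δ = 23.54°  ✓
  (2,3): δ = 130.50°  ·
  (2,4): δ = 12.91°  ✓
  (3,4): δ = 62.40°  ·
antipodal pairs: 3

count = 3; pairs: (0,3), (1,4), (2,4)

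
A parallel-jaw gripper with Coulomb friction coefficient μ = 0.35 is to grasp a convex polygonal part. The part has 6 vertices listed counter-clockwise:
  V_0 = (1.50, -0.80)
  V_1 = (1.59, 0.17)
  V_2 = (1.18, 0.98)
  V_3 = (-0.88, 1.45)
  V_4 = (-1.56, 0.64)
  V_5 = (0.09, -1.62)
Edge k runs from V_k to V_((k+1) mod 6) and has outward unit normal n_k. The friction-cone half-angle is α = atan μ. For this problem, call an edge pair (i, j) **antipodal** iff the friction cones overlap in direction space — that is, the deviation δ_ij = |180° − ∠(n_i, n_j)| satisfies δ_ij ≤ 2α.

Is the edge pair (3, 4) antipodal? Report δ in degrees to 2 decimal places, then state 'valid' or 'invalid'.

α = atan 0.35 = 19.29°;  2α = 38.58°
edge 3: e_3 = (-0.68, -0.81);  n_3 = (-0.7659, +0.6430)
edge 4: e_4 = (+1.65, -2.26);  n_4 = (-0.8077, -0.5897)
∠(n_3, n_4) = 76.15°
δ = |180° − 76.15°| = 103.85°
103.85° > 2α = 38.58°  →  invalid

δ = 103.85°, invalid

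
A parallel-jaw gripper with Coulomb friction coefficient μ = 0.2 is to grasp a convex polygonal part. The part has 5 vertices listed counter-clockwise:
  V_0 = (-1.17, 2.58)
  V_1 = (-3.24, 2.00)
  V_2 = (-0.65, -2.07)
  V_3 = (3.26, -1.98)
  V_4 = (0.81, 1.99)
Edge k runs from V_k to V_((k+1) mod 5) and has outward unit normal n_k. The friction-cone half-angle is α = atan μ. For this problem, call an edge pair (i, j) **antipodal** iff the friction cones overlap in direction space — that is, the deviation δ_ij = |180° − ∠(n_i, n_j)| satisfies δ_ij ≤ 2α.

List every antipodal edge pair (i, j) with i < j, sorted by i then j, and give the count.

α = atan 0.2 = 11.31°;  2α = 22.62°
n_0 = (-0.2698, +0.9629)
n_1 = (-0.8437, -0.5369)
n_2 = (+0.0230, -0.9997)
n_3 = (+0.8510, +0.5252)
n_4 = (+0.2856, +0.9584)
  (0,1): δ = 73.18°  ·
  (0,2): δ = 14.33°  ✓
  (0,3): δ = 106.03°  ·
  (0,4): δ = 147.75°  ·
  (1,2): δ = 121.15°  ·
  (1,3): δ = 0.79°  ✓
  (1,4): δ = 40.94°  ·
  (2,3): δ = 59.64°  ·
  (2,4): δ = 17.91°  ✓
  (3,4): δ = 138.27°  ·
antipodal pairs: 3

count = 3; pairs: (0,2), (1,3), (2,4)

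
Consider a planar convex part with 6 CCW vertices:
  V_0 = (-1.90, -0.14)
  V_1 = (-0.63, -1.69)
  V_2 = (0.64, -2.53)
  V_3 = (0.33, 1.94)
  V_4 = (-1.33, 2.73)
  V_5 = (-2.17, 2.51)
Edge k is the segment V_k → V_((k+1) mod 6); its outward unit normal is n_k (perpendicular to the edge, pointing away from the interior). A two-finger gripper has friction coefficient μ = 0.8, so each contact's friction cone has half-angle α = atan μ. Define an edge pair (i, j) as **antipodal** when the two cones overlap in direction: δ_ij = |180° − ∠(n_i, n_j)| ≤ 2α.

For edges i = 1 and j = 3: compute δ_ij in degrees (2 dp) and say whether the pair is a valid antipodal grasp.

δ = 8.03°, valid

α = atan 0.8 = 38.66°;  2α = 77.32°
edge 1: e_1 = (+1.27, -0.84);  n_1 = (-0.5517, -0.8341)
edge 3: e_3 = (-1.66, +0.79);  n_3 = (+0.4297, +0.9030)
∠(n_1, n_3) = 171.97°
δ = |180° − 171.97°| = 8.03°
8.03° ≤ 2α = 77.32°  →  valid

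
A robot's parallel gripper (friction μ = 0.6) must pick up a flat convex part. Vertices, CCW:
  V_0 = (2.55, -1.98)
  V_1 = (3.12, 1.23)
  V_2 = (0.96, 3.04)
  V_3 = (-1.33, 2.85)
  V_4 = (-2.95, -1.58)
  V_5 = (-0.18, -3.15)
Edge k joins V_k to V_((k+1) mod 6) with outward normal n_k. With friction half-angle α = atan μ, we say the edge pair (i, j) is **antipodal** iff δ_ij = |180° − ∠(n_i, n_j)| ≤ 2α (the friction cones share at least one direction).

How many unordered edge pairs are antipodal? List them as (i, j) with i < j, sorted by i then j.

count = 5; pairs: (0,3), (1,4), (2,4), (2,5), (3,5)

α = atan 0.6 = 30.96°;  2α = 61.93°
n_0 = (+0.9846, -0.1748)
n_1 = (+0.6423, +0.7665)
n_2 = (-0.0827, +0.9966)
n_3 = (-0.9392, +0.3434)
n_4 = (-0.4931, -0.8700)
n_5 = (+0.3939, -0.9191)
  (0,1): δ = 119.89°  ·
  (0,2): δ = 75.19°  ·
  (0,3): δ = 10.02°  ✓
  (0,4): δ = 70.53°  ·
  (0,5): δ = 123.27°  ·
  (1,2): δ = 135.30°  ·
  (1,3): δ = 70.13°  ·
  (1,4): δ = 10.42°  ✓
  (1,5): δ = 63.16°  ·
  (2,3): δ = 114.83°  ·
  (2,4): δ = 34.29°  ✓
  (2,5): δ = 18.46°  ✓
  (3,4): δ = 99.46°  ·
  (3,5): δ = 46.71°  ✓
  (4,5): δ = 127.26°  ·
antipodal pairs: 5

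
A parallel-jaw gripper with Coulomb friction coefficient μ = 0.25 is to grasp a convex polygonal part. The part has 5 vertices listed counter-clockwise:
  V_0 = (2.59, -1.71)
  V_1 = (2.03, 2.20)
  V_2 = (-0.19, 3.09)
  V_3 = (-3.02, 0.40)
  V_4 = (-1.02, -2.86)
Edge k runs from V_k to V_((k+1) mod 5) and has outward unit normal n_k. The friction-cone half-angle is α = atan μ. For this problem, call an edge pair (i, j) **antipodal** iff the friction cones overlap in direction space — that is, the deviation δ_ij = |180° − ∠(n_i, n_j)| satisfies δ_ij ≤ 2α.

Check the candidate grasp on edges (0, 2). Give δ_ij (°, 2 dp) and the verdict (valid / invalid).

δ = 54.60°, invalid

α = atan 0.25 = 14.04°;  2α = 28.07°
edge 0: e_0 = (-0.56, +3.91);  n_0 = (+0.9899, +0.1418)
edge 2: e_2 = (-2.83, -2.69);  n_2 = (-0.6890, +0.7248)
∠(n_0, n_2) = 125.40°
δ = |180° − 125.40°| = 54.60°
54.60° > 2α = 28.07°  →  invalid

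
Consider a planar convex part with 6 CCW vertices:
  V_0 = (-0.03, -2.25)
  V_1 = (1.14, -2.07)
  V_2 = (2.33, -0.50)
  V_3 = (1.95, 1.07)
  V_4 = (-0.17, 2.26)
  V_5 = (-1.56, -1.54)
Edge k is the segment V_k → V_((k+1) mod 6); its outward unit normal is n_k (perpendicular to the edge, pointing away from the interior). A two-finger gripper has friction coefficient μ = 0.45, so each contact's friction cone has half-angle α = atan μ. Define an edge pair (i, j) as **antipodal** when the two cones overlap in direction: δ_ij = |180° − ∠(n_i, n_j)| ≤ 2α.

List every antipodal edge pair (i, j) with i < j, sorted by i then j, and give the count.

α = atan 0.45 = 24.23°;  2α = 48.46°
n_0 = (+0.1521, -0.9884)
n_1 = (+0.7969, -0.6041)
n_2 = (+0.9719, +0.2352)
n_3 = (+0.4895, +0.8720)
n_4 = (-0.9391, +0.3435)
n_5 = (-0.4209, -0.9071)
  (0,1): δ = 135.91°  ·
  (0,2): δ = 85.14°  ·
  (0,3): δ = 38.05°  ✓
  (0,4): δ = 61.16°  ·
  (0,5): δ = 146.36°  ·
  (1,2): δ = 129.23°  ·
  (1,3): δ = 82.15°  ·
  (1,4): δ = 17.07°  ✓
  (1,5): δ = 102.27°  ·
  (2,3): δ = 132.91°  ·
  (2,4): δ = 33.70°  ✓
  (2,5): δ = 51.50°  ·
  (3,4): δ = 80.79°  ·
  (3,5): δ = 4.41°  ✓
  (4,5): δ = 94.80°  ·
antipodal pairs: 4

count = 4; pairs: (0,3), (1,4), (2,4), (3,5)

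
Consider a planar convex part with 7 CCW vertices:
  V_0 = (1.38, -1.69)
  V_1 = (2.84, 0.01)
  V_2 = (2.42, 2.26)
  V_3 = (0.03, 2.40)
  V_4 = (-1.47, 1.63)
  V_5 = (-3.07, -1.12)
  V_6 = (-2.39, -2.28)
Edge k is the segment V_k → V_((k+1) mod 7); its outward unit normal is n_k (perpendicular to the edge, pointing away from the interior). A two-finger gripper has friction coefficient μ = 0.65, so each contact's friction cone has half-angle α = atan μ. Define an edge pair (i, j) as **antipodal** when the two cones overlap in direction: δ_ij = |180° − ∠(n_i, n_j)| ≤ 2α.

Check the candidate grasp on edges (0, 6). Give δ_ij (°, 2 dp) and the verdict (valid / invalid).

α = atan 0.65 = 33.02°;  2α = 66.05°
edge 0: e_0 = (+1.46, +1.70);  n_0 = (+0.7586, -0.6515)
edge 6: e_6 = (+3.77, +0.59);  n_6 = (+0.1546, -0.9880)
∠(n_0, n_6) = 40.45°
δ = |180° − 40.45°| = 139.55°
139.55° > 2α = 66.05°  →  invalid

δ = 139.55°, invalid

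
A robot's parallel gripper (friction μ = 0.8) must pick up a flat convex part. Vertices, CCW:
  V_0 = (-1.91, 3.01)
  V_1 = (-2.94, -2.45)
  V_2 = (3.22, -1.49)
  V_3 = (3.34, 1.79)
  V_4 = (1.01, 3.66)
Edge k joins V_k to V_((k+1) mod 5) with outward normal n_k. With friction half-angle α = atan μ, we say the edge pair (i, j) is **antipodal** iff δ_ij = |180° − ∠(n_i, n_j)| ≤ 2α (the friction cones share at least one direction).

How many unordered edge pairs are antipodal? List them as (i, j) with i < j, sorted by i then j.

α = atan 0.8 = 38.66°;  2α = 77.32°
n_0 = (-0.9827, +0.1854)
n_1 = (+0.1540, -0.9881)
n_2 = (+0.9993, -0.0366)
n_3 = (+0.6259, +0.7799)
n_4 = (-0.2173, +0.9761)
  (0,1): δ = 70.46°  ✓
  (0,2): δ = 8.59°  ✓
  (0,3): δ = 61.93°  ✓
  (0,4): δ = 113.23°  ·
  (1,2): δ = 100.95°  ·
  (1,3): δ = 47.61°  ✓
  (1,4): δ = 3.69°  ✓
  (2,3): δ = 126.65°  ·
  (2,4): δ = 75.36°  ✓
  (3,4): δ = 128.70°  ·
antipodal pairs: 6

count = 6; pairs: (0,1), (0,2), (0,3), (1,3), (1,4), (2,4)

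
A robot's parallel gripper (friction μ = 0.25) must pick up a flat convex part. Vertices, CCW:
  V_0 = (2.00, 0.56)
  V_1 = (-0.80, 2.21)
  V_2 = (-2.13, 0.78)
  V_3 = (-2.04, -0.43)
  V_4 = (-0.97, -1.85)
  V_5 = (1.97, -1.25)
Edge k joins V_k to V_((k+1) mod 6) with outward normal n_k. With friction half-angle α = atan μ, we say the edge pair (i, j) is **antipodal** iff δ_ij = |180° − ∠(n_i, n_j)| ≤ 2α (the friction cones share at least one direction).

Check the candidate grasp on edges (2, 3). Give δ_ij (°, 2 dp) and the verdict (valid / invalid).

δ = 147.26°, invalid

α = atan 0.25 = 14.04°;  2α = 28.07°
edge 2: e_2 = (+0.09, -1.21);  n_2 = (-0.9972, -0.0742)
edge 3: e_3 = (+1.07, -1.42);  n_3 = (-0.7986, -0.6018)
∠(n_2, n_3) = 32.74°
δ = |180° − 32.74°| = 147.26°
147.26° > 2α = 28.07°  →  invalid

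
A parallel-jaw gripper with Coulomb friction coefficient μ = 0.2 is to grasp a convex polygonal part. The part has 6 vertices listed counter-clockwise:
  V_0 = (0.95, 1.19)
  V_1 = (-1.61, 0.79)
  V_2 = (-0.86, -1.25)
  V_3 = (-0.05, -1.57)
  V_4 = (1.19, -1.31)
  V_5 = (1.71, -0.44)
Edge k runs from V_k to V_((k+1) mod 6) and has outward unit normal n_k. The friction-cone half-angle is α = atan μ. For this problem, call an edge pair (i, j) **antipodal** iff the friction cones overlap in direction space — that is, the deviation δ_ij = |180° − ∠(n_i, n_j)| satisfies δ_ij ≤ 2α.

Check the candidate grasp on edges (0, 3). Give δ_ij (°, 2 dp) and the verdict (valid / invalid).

α = atan 0.2 = 11.31°;  2α = 22.62°
edge 0: e_0 = (-2.56, -0.40);  n_0 = (-0.1544, +0.9880)
edge 3: e_3 = (+1.24, +0.26);  n_3 = (+0.2052, -0.9787)
∠(n_0, n_3) = 177.04°
δ = |180° − 177.04°| = 2.96°
2.96° ≤ 2α = 22.62°  →  valid

δ = 2.96°, valid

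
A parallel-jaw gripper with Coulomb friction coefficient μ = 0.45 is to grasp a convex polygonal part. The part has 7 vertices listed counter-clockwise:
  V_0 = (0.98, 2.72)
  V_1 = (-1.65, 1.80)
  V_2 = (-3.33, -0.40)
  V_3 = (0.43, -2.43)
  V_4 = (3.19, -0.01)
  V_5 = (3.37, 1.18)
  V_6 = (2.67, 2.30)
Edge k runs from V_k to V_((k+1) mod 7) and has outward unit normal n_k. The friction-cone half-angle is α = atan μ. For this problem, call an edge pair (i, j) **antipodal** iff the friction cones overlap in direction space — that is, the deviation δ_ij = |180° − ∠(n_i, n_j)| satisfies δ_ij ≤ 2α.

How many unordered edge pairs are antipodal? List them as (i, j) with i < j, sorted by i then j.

count = 6; pairs: (0,2), (0,3), (1,3), (1,4), (2,5), (2,6)

α = atan 0.45 = 24.23°;  2α = 48.46°
n_0 = (-0.3302, +0.9439)
n_1 = (-0.7948, +0.6069)
n_2 = (-0.4751, -0.8799)
n_3 = (+0.6593, -0.7519)
n_4 = (+0.9888, -0.1496)
n_5 = (+0.8480, +0.5300)
n_6 = (+0.2412, +0.9705)
  (0,1): δ = 146.65°  ·
  (0,2): δ = 47.64°  ✓
  (0,3): δ = 21.96°  ✓
  (0,4): δ = 62.12°  ·
  (0,5): δ = 102.73°  ·
  (0,6): δ = 146.76°  ·
  (1,2): δ = 81.00°  ·
  (1,3): δ = 11.39°  ✓
  (1,4): δ = 28.77°  ✓
  (1,5): δ = 69.37°  ·
  (1,6): δ = 113.41°  ·
  (2,3): δ = 110.39°  ·
  (2,4): δ = 70.24°  ·
  (2,5): δ = 29.63°  ✓
  (2,6): δ = 14.41°  ✓
  (3,4): δ = 139.85°  ·
  (3,5): δ = 99.24°  ·
  (3,6): δ = 55.20°  ·
  (4,5): δ = 139.39°  ·
  (4,6): δ = 95.36°  ·
  (5,6): δ = 135.96°  ·
antipodal pairs: 6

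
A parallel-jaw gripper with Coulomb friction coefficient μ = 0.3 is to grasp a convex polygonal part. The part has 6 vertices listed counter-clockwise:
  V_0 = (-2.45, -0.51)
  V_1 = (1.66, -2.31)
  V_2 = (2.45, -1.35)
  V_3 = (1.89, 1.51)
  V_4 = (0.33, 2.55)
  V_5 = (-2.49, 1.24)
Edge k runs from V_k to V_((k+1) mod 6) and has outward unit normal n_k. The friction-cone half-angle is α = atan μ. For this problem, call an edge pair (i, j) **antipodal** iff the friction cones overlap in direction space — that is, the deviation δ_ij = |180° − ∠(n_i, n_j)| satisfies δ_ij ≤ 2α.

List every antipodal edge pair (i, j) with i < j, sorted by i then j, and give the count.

count = 3; pairs: (0,3), (1,4), (2,5)

α = atan 0.3 = 16.70°;  2α = 33.40°
n_0 = (-0.4012, -0.9160)
n_1 = (+0.7722, -0.6354)
n_2 = (+0.9814, +0.1922)
n_3 = (+0.5547, +0.8321)
n_4 = (-0.4213, +0.9069)
n_5 = (-0.9997, -0.0229)
  (0,1): δ = 105.80°  ·
  (0,2): δ = 55.27°  ·
  (0,3): δ = 10.04°  ✓
  (0,4): δ = 48.57°  ·
  (0,5): δ = 114.96°  ·
  (1,2): δ = 129.47°  ·
  (1,3): δ = 84.24°  ·
  (1,4): δ = 25.63°  ✓
  (1,5): δ = 40.76°  ·
  (2,3): δ = 134.77°  ·
  (2,4): δ = 76.16°  ·
  (2,5): δ = 9.77°  ✓
  (3,4): δ = 121.39°  ·
  (3,5): δ = 55.00°  ·
  (4,5): δ = 113.61°  ·
antipodal pairs: 3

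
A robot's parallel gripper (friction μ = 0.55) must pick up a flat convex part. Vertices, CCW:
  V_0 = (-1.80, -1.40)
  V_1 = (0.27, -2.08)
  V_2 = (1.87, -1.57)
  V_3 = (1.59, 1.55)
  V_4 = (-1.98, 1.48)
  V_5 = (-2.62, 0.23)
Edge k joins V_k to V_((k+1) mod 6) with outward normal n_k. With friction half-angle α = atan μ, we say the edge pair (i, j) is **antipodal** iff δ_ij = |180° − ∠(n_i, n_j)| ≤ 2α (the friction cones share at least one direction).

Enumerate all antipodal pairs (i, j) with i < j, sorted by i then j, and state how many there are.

α = atan 0.55 = 28.81°;  2α = 57.62°
n_0 = (-0.3121, -0.9501)
n_1 = (+0.3037, -0.9528)
n_2 = (+0.9960, +0.0894)
n_3 = (-0.0196, +0.9998)
n_4 = (-0.8901, +0.4557)
n_5 = (-0.8933, -0.4494)
  (0,1): δ = 144.13°  ·
  (0,2): δ = 66.69°  ·
  (0,3): δ = 19.31°  ✓
  (0,4): δ = 81.07°  ·
  (0,5): δ = 134.89°  ·
  (1,2): δ = 102.55°  ·
  (1,3): δ = 16.56°  ✓
  (1,4): δ = 45.21°  ✓
  (1,5): δ = 99.03°  ·
  (2,3): δ = 94.00°  ·
  (2,4): δ = 32.24°  ✓
  (2,5): δ = 21.58°  ✓
  (3,4): δ = 118.24°  ·
  (3,5): δ = 64.42°  ·
  (4,5): δ = 126.18°  ·
antipodal pairs: 5

count = 5; pairs: (0,3), (1,3), (1,4), (2,4), (2,5)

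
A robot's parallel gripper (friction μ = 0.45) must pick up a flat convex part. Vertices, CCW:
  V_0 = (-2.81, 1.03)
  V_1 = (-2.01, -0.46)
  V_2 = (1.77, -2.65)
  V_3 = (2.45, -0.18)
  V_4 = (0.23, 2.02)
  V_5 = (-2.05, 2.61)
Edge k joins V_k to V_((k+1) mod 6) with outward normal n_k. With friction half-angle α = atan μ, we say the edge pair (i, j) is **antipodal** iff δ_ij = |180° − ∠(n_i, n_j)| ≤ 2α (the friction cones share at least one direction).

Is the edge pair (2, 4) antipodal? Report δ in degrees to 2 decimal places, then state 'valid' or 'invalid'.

α = atan 0.45 = 24.23°;  2α = 48.46°
edge 2: e_2 = (+0.68, +2.47);  n_2 = (+0.9641, -0.2654)
edge 4: e_4 = (-2.28, +0.59);  n_4 = (+0.2505, +0.9681)
∠(n_2, n_4) = 90.88°
δ = |180° − 90.88°| = 89.12°
89.12° > 2α = 48.46°  →  invalid

δ = 89.12°, invalid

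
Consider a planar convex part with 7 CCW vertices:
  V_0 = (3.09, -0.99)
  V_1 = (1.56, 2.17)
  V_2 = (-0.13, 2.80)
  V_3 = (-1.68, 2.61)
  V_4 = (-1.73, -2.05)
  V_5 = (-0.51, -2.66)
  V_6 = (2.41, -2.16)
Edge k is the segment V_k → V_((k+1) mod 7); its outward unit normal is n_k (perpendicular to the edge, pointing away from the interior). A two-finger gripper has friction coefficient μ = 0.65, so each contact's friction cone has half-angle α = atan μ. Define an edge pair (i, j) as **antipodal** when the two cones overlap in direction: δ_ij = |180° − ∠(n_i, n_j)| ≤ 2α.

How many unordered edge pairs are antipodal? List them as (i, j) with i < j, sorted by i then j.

α = atan 0.65 = 33.02°;  2α = 66.05°
n_0 = (+0.9001, +0.4358)
n_1 = (+0.3493, +0.9370)
n_2 = (-0.1217, +0.9926)
n_3 = (-0.9999, +0.0107)
n_4 = (-0.4472, -0.8944)
n_5 = (+0.1688, -0.9857)
n_6 = (+0.8646, -0.5025)
  (0,1): δ = 136.28°  ·
  (0,2): δ = 108.85°  ·
  (0,3): δ = 26.45°  ✓
  (0,4): δ = 37.60°  ✓
  (0,5): δ = 73.88°  ·
  (0,6): δ = 124.00°  ·
  (1,2): δ = 152.57°  ·
  (1,3): δ = 70.17°  ·
  (1,4): δ = 6.12°  ✓
  (1,5): δ = 30.16°  ✓
  (1,6): δ = 80.28°  ·
  (2,3): δ = 97.60°  ·
  (2,4): δ = 33.55°  ✓
  (2,5): δ = 2.73°  ✓
  (2,6): δ = 52.85°  ✓
  (3,4): δ = 115.95°  ·
  (3,5): δ = 79.67°  ·
  (3,6): δ = 29.55°  ✓
  (4,5): δ = 143.72°  ·
  (4,6): δ = 93.60°  ·
  (5,6): δ = 129.88°  ·
antipodal pairs: 8

count = 8; pairs: (0,3), (0,4), (1,4), (1,5), (2,4), (2,5), (2,6), (3,6)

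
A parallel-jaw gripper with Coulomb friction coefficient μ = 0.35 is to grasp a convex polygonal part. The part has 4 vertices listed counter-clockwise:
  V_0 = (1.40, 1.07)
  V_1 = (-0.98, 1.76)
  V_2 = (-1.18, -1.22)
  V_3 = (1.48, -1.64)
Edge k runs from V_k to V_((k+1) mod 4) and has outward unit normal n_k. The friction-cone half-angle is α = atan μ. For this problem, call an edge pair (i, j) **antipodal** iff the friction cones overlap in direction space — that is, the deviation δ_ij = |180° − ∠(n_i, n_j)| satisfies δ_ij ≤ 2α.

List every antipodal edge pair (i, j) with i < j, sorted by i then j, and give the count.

α = atan 0.35 = 19.29°;  2α = 38.58°
n_0 = (+0.2785, +0.9605)
n_1 = (-0.9978, +0.0670)
n_2 = (-0.1560, -0.9878)
n_3 = (+0.9996, +0.0295)
  (0,1): δ = 77.67°  ·
  (0,2): δ = 7.20°  ✓
  (0,3): δ = 107.86°  ·
  (1,2): δ = 95.13°  ·
  (1,3): δ = 5.53°  ✓
  (2,3): δ = 79.34°  ·
antipodal pairs: 2

count = 2; pairs: (0,2), (1,3)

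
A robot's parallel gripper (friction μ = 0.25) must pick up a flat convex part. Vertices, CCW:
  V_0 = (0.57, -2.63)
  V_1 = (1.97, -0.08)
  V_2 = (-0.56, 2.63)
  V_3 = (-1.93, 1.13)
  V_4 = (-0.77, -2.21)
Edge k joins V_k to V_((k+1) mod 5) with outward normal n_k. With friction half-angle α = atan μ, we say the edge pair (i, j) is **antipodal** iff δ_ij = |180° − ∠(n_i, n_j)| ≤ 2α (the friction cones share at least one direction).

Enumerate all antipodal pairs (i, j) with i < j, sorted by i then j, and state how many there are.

count = 2; pairs: (0,2), (1,3)

α = atan 0.25 = 14.04°;  2α = 28.07°
n_0 = (+0.8766, -0.4813)
n_1 = (+0.7310, +0.6824)
n_2 = (-0.7384, +0.6744)
n_3 = (-0.9446, -0.3281)
n_4 = (-0.2991, -0.9542)
  (0,1): δ = 108.20°  ·
  (0,2): δ = 13.64°  ✓
  (0,3): δ = 47.92°  ·
  (0,4): δ = 101.36°  ·
  (1,2): δ = 85.44°  ·
  (1,3): δ = 23.88°  ✓
  (1,4): δ = 29.56°  ·
  (2,3): δ = 118.44°  ·
  (2,4): δ = 65.00°  ·
  (3,4): δ = 126.56°  ·
antipodal pairs: 2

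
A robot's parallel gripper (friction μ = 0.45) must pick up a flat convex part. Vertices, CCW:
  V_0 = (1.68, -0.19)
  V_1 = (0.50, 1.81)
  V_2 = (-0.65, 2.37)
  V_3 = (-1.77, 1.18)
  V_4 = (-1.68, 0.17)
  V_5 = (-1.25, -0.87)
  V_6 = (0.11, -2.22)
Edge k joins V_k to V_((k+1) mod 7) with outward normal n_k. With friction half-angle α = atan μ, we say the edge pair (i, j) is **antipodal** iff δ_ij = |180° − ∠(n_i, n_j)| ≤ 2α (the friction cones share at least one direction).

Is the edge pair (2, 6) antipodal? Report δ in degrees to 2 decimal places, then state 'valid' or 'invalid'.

α = atan 0.45 = 24.23°;  2α = 48.46°
edge 2: e_2 = (-1.12, -1.19);  n_2 = (-0.7282, +0.6854)
edge 6: e_6 = (+1.57, +2.03);  n_6 = (+0.7910, -0.6118)
∠(n_2, n_6) = 174.45°
δ = |180° − 174.45°| = 5.55°
5.55° ≤ 2α = 48.46°  →  valid

δ = 5.55°, valid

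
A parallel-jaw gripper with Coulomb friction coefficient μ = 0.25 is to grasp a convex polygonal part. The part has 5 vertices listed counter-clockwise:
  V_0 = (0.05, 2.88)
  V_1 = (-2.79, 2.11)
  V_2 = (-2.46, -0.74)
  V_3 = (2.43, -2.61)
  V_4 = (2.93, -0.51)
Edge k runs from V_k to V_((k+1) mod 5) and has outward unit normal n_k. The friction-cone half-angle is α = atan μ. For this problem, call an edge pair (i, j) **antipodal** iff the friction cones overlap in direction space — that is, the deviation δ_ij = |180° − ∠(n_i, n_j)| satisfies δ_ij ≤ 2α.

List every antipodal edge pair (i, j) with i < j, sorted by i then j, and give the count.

α = atan 0.25 = 14.04°;  2α = 28.07°
n_0 = (-0.2617, +0.9652)
n_1 = (-0.9934, -0.1150)
n_2 = (-0.3572, -0.9340)
n_3 = (+0.9728, -0.2316)
n_4 = (+0.7621, +0.6475)
  (0,1): δ = 98.56°  ·
  (0,2): δ = 36.10°  ·
  (0,3): δ = 61.44°  ·
  (0,4): δ = 115.18°  ·
  (1,2): δ = 117.53°  ·
  (1,3): δ = 20.00°  ✓
  (1,4): δ = 33.74°  ·
  (2,3): δ = 82.46°  ·
  (2,4): δ = 28.72°  ·
  (3,4): δ = 126.26°  ·
antipodal pairs: 1

count = 1; pairs: (1,3)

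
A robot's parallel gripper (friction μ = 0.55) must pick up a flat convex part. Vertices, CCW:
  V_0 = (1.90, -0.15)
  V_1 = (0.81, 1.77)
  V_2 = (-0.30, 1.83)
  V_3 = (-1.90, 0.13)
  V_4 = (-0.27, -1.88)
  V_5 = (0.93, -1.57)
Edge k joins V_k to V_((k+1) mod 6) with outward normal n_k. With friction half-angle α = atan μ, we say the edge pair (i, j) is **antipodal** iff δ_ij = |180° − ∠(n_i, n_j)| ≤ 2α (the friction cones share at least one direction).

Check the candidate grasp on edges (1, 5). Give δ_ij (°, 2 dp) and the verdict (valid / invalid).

δ = 58.76°, invalid

α = atan 0.55 = 28.81°;  2α = 57.62°
edge 1: e_1 = (-1.11, +0.06);  n_1 = (+0.0540, +0.9985)
edge 5: e_5 = (+0.97, +1.42);  n_5 = (+0.8257, -0.5641)
∠(n_1, n_5) = 121.24°
δ = |180° − 121.24°| = 58.76°
58.76° > 2α = 57.62°  →  invalid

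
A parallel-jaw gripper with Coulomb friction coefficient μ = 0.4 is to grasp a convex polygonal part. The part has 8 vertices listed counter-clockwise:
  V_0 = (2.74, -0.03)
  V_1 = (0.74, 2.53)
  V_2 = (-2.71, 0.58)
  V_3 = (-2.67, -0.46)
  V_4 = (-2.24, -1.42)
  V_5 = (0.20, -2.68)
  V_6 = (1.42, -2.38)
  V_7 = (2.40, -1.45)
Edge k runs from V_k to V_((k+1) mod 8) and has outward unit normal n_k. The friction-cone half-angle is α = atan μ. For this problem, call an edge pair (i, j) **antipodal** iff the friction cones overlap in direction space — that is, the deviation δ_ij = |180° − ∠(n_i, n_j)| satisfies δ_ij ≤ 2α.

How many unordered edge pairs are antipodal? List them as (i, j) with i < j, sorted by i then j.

α = atan 0.4 = 21.80°;  2α = 43.60°
n_0 = (+0.7880, +0.6156)
n_1 = (-0.4921, +0.8706)
n_2 = (-0.9993, -0.0384)
n_3 = (-0.9126, -0.4088)
n_4 = (-0.4588, -0.8885)
n_5 = (+0.2388, -0.9711)
n_6 = (+0.6884, -0.7254)
n_7 = (+0.9725, -0.2329)
  (0,1): δ = 98.52°  ·
  (0,2): δ = 35.80°  ✓
  (0,3): δ = 13.87°  ✓
  (0,4): δ = 24.69°  ✓
  (0,5): δ = 65.82°  ·
  (0,6): δ = 95.50°  ·
  (0,7): δ = 128.54°  ·
  (1,2): δ = 117.27°  ·
  (1,3): δ = 95.35°  ·
  (1,4): δ = 56.79°  ·
  (1,5): δ = 15.66°  ✓
  (1,6): δ = 14.02°  ✓
  (1,7): δ = 47.06°  ·
  (2,3): δ = 158.07°  ·
  (2,4): δ = 119.51°  ·
  (2,5): δ = 78.39°  ·
  (2,6): δ = 48.70°  ·
  (2,7): δ = 15.67°  ✓
  (3,4): δ = 141.44°  ·
  (3,5): δ = 100.31°  ·
  (3,6): δ = 70.63°  ·
  (3,7): δ = 37.59°  ✓
  (4,5): δ = 138.87°  ·
  (4,6): δ = 109.19°  ·
  (4,7): δ = 76.15°  ·
  (5,6): δ = 150.31°  ·
  (5,7): δ = 117.28°  ·
  (6,7): δ = 146.97°  ·
antipodal pairs: 7

count = 7; pairs: (0,2), (0,3), (0,4), (1,5), (1,6), (2,7), (3,7)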